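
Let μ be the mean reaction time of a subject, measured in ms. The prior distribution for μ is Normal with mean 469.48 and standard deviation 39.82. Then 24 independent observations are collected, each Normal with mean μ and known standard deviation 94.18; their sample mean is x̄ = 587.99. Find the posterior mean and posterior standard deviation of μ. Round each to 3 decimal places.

Prior precision 1/τ₀² = 1/39.82² = 0.00063066; data precision n/σ² = 24/94.18² = 0.00270579.
Posterior precision = 0.00063066 + 0.00270579 = 0.00333645, giving posterior SD = 1/√0.00333645 = 17.312.
Posterior mean = (0.00063066·469.48 + 0.00270579·587.99) / 0.00333645 = 565.589.

Posterior mean ≈ 565.589; posterior SD ≈ 17.312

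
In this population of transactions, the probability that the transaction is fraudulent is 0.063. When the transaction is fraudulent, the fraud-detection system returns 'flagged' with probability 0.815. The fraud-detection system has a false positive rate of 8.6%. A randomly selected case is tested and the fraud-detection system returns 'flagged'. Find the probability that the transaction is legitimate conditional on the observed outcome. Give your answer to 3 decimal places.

P(¬H | E) ≈ 0.611

Write H for 'the transaction is fraudulent'. Prior odds H:¬H = 0.063/0.937 = 0.067236. For the 'flagged' outcome, the likelihood ratio is 0.815/0.086 = 9.4767.
Posterior odds = 0.067236 × 9.4767 = 0.63718, so P(H|E) = 0.63718/(1+0.63718) = 0.389. Then P(¬H|E) = 1 − 0.389 = 0.611.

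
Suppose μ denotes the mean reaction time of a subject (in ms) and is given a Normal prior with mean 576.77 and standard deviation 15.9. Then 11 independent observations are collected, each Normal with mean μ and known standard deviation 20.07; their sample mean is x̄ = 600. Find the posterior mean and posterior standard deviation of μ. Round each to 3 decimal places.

Prior precision 1/τ₀² = 1/15.9² = 0.00395554; data precision n/σ² = 11/20.07² = 0.0273085.
Posterior precision = 0.00395554 + 0.0273085 = 0.0312640, giving posterior SD = 1/√0.0312640 = 5.656.
Posterior mean = (0.00395554·576.77 + 0.0273085·600) / 0.0312640 = 597.061.

Posterior mean ≈ 597.061; posterior SD ≈ 5.656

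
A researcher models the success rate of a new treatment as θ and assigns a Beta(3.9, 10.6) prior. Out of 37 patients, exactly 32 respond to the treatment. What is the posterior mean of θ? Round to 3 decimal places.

Posterior mean ≈ 0.697

Observing 32 successes and 5 failures updates Beta(3.9, 10.6) by adding the success and failure counts to the two shape parameters: α = 3.9+32 = 35.9, β = 10.6+5 = 15.6.
E[θ | data] = 35.9/(35.9+15.6) = 0.697.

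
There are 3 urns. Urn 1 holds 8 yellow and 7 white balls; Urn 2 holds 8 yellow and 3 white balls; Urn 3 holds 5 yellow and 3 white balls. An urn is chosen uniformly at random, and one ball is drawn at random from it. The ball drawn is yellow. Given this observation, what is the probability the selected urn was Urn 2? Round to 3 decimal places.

Tabulate prior·likelihood by source: [1] prior 0.333333, lik 0.5333, product 0.1778; [2] prior 0.333333, lik 0.7273, product 0.2424; [3] prior 0.333333, lik 0.625, product 0.2083.
Normalizing constant = 0.62854; the posterior for Urn 2 is its product over the sum, 0.2424/0.62854 = 0.386.

Posterior probability ≈ 0.386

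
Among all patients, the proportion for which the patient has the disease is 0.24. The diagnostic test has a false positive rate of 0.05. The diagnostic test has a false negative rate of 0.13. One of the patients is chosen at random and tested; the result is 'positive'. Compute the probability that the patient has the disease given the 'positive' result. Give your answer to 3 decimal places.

P(H | E) ≈ 0.846

Write H for 'the patient has the disease'. Prior odds H:¬H = 0.24/0.76 = 0.31579. For the 'positive' outcome, the likelihood ratio is 0.87/0.05 = 17.400.
Posterior odds = 0.31579 × 17.400 = 5.4947, so P(H|E) = 5.4947/(1+5.4947) = 0.846.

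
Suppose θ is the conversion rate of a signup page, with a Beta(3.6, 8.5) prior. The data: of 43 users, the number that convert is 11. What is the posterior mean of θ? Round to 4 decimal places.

Posterior mean ≈ 0.2650

The binomial likelihood is conjugate to the Beta prior: with 11 successes and 32 failures, the posterior is Beta(3.6+11, 8.5+32) = Beta(14.6, 40.5).
Posterior mean = α/(α+β) = 14.6/55.1 = 0.2650.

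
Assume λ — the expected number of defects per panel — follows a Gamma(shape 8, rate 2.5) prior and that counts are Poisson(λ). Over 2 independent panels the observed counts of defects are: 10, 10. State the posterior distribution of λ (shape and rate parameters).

Total count ∑xᵢ = 20 over n = 2 panels.
Gamma is conjugate to the Poisson likelihood: posterior is Gamma(shape = 8+20 = 28, rate = 2.5+2 = 4.5).

Posterior: Gamma(shape=28, rate=4.5)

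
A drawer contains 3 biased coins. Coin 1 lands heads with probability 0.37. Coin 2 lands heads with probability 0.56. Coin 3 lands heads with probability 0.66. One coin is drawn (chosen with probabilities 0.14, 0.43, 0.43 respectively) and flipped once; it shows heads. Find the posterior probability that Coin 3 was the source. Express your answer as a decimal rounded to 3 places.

P(heads|C1) = 0.37; P(heads|C2) = 0.56; P(heads|C3) = 0.66.
Prior × likelihood for each source: 0.14·0.37=0.05180, 0.43·0.56=0.2408, 0.43·0.66=0.2838. Summing gives P(heads) = 0.57640.
P(Coin 3 | heads) = 0.2838 / 0.57640 = 0.492.

Posterior probability ≈ 0.492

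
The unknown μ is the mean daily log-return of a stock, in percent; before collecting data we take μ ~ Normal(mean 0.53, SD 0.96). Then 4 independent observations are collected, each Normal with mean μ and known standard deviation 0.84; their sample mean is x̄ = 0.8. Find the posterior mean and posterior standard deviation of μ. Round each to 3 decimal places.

Posterior mean ≈ 0.757; posterior SD ≈ 0.385

With known σ, the Normal prior is conjugate. Weight on the data is w = (n/σ²)/(n/σ² + 1/τ₀²) = 5.66893/(5.66893+1.08507) = 0.83934.
Posterior mean = w·x̄ + (1−w)·μ₀ = 0.83934·0.8 + 0.16066·0.53 = 0.757. Posterior variance = 1/(5.66893+1.08507) = 0.148060, so SD = 0.385.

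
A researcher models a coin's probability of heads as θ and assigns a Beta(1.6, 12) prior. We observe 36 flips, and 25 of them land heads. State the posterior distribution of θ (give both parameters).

The binomial likelihood is conjugate to the Beta prior: with 25 successes and 11 failures, the posterior is Beta(1.6+25, 12+11) = Beta(26.6, 23).

Posterior: Beta(26.6, 23)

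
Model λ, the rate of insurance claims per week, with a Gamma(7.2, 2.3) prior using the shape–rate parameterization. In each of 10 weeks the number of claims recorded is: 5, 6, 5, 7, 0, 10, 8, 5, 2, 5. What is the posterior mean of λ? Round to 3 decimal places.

Posterior mean ≈ 4.894

The Poisson likelihood adds the total count to the shape and the number of exposure periods to the rate. Here ∑xᵢ = 53 and n = 10, so shape 7.2→60.2 and rate 2.3→12.3.
Posterior mean = shape/rate = 60.2/12.3 = 4.894.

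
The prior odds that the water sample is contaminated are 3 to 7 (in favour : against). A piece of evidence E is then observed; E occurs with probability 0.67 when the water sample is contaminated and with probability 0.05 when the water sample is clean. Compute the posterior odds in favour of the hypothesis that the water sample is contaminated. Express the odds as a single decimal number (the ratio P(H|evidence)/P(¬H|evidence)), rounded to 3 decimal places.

Posterior odds ≈ 5.743

Prior odds = 3/7 = 0.42857.
Likelihood ratio for E = 0.67/0.05 = 13.400.
Posterior odds = prior odds × LR = 5.7429.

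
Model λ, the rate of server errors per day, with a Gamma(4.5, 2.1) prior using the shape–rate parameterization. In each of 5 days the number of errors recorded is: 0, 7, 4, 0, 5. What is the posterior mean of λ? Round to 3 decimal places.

Posterior mean ≈ 2.887

Total count ∑xᵢ = 16 over n = 5 days.
Gamma is conjugate to the Poisson likelihood: posterior is Gamma(shape = 4.5+16 = 20.5, rate = 2.1+5 = 7.1).
Posterior mean = shape/rate = 20.5/7.1 = 2.887.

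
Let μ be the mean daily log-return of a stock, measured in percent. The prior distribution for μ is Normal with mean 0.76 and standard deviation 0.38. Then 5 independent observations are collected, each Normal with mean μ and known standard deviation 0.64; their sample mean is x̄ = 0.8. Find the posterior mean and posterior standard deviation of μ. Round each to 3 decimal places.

With known σ, the Normal prior is conjugate. Weight on the data is w = (n/σ²)/(n/σ² + 1/τ₀²) = 12.2070/(12.2070+6.92521) = 0.63803.
Posterior mean = w·x̄ + (1−w)·μ₀ = 0.63803·0.8 + 0.36197·0.76 = 0.786. Posterior variance = 1/(12.2070+6.92521) = 0.0522678, so SD = 0.229.

Posterior mean ≈ 0.786; posterior SD ≈ 0.229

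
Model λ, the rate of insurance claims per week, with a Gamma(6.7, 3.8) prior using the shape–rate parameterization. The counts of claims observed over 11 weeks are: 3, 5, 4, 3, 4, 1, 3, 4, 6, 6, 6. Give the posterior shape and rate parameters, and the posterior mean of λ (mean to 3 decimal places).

The Poisson likelihood adds the total count to the shape and the number of exposure periods to the rate. Here ∑xᵢ = 45 and n = 11, so shape 6.7→51.7 and rate 3.8→14.8.
E[λ | data] = 51.7/14.8 = 3.493.

Posterior: Gamma(shape=51.7, rate=14.8); mean ≈ 3.493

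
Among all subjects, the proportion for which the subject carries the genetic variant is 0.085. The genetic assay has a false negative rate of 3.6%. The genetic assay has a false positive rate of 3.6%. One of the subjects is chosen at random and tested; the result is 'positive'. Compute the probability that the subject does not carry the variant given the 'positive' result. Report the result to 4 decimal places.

P(¬H | E) ≈ 0.2867

Let H be the event that the subject carries the genetic variant. P(H) = 0.085, so P(¬H) = 0.915. With E the 'positive' result, P(E|H) = 0.964 and P(E|¬H) = 0.036.
P(E) = 0.964·0.085 + 0.036·0.915 = 0.081940 + 0.032940 = 0.11488.
By Bayes' theorem, P(H|E) = 0.081940 / 0.11488 = 0.7133. Hence P(¬H|E) = 1 − 0.7133 = 0.2867.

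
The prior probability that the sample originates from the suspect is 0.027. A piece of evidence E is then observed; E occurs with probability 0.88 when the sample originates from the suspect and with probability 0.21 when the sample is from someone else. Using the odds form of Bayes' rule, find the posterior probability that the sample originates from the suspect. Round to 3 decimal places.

Posterior probability ≈ 0.104

Prior odds = 0.027/(1−0.027) = 0.027749.
Likelihood ratio for E = 0.88/0.21 = 4.1905.
Posterior odds = prior odds × LR = 0.11628.
Posterior probability = odds/(1+odds) = 0.11628/1.1163 = 0.104.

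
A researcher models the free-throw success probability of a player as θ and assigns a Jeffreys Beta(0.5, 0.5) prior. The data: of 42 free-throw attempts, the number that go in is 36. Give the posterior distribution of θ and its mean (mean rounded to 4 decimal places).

Posterior: Beta(36.5, 6.5); mean ≈ 0.8488

Observing 36 successes and 6 failures updates Beta(0.5, 0.5) by adding the success and failure counts to the two shape parameters: α = 0.5+36 = 36.5, β = 0.5+6 = 6.5.
Posterior mean = α/(α+β) = 36.5/43 = 0.8488.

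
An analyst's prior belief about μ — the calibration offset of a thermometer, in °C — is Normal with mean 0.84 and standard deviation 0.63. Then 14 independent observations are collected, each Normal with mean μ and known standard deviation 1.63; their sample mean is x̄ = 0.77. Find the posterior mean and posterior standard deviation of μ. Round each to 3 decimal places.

Prior precision 1/τ₀² = 1/0.63² = 2.51953; data precision n/σ² = 14/1.63² = 5.26930.
Posterior precision = 2.51953 + 5.26930 = 7.78883, giving posterior SD = 1/√7.78883 = 0.358.
Posterior mean = (2.51953·0.84 + 5.26930·0.77) / 7.78883 = 0.793.

Posterior mean ≈ 0.793; posterior SD ≈ 0.358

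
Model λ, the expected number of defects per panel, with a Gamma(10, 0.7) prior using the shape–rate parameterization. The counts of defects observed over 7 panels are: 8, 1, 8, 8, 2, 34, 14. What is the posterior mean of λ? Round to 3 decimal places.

Posterior mean ≈ 11.039

The Poisson likelihood adds the total count to the shape and the number of exposure periods to the rate. Here ∑xᵢ = 75 and n = 7, so shape 10→85 and rate 0.7→7.7.
Posterior mean = shape/rate = 85/7.7 = 11.039.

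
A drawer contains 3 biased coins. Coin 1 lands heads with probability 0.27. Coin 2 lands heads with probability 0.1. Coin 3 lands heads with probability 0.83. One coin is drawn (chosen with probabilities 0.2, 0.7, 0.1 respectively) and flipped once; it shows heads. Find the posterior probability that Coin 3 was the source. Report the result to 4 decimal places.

Posterior probability ≈ 0.4010

Tabulate prior·likelihood by source: [1] prior 0.2, lik 0.27, product 0.05400; [2] prior 0.7, lik 0.1, product 0.07000; [3] prior 0.1, lik 0.83, product 0.08300.
Normalizing constant = 0.20700; the posterior for Coin 3 is its product over the sum, 0.08300/0.20700 = 0.4010.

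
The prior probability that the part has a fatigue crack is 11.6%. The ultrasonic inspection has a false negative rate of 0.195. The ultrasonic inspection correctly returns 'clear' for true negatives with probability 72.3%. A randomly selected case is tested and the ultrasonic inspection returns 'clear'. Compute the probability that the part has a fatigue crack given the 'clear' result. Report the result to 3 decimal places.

Let H be the event that the part has a fatigue crack. P(H) = 0.116, so P(¬H) = 0.884. With E the 'clear' result, P(E|H) = 0.195 and P(E|¬H) = 0.723.
P(E) = 0.195·0.116 + 0.723·0.884 = 0.022620 + 0.63913 = 0.66175.
By Bayes' theorem, P(H|E) = 0.022620 / 0.66175 = 0.034.

P(H | E) ≈ 0.034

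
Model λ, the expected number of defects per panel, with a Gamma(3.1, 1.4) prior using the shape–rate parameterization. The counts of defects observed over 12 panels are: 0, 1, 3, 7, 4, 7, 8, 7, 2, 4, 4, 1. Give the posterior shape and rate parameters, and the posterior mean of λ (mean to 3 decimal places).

Posterior: Gamma(shape=51.1, rate=13.4); mean ≈ 3.813

Total count ∑xᵢ = 48 over n = 12 panels.
Gamma is conjugate to the Poisson likelihood: posterior is Gamma(shape = 3.1+48 = 51.1, rate = 1.4+12 = 13.4).
E[λ | data] = 51.1/13.4 = 3.813.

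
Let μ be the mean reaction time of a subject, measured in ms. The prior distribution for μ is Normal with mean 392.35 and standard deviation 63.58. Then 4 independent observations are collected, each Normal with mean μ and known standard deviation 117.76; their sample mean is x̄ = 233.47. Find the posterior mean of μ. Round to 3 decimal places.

Prior precision 1/τ₀² = 1/63.58² = 0.00024738; data precision n/σ² = 4/117.76² = 0.00028845.
Posterior precision = 0.00024738 + 0.00028845 = 0.00053582.
Posterior mean = (0.00024738·392.35 + 0.00028845·233.47) / 0.00053582 = 306.821.

Posterior mean ≈ 306.821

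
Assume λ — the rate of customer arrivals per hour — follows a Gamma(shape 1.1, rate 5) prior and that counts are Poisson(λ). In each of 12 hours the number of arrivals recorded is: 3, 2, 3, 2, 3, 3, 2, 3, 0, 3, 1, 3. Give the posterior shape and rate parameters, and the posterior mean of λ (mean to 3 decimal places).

Posterior: Gamma(shape=29.1, rate=17); mean ≈ 1.712

Total count ∑xᵢ = 28 over n = 12 hours.
Gamma is conjugate to the Poisson likelihood: posterior is Gamma(shape = 1.1+28 = 29.1, rate = 5+12 = 17).
Posterior mean = shape/rate = 29.1/17 = 1.712.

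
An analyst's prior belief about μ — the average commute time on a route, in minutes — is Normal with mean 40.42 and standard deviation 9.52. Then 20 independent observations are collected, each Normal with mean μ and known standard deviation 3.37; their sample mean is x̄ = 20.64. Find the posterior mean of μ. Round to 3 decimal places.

Prior precision 1/τ₀² = 1/9.52² = 0.0110338; data precision n/σ² = 20/3.37² = 1.76104.
Posterior precision = 0.0110338 + 1.76104 = 1.77208.
Posterior mean = (0.0110338·40.42 + 1.76104·20.64) / 1.77208 = 20.763.

Posterior mean ≈ 20.763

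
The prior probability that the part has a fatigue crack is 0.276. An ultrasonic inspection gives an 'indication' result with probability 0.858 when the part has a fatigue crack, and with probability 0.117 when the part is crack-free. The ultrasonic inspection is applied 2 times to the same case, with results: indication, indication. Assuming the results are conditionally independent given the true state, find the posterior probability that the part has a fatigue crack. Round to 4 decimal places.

Let H be the event that the part has a fatigue crack; start with P(H) = 0.276. P('indication'|H) = 0.858, P('indication'|¬H) = 0.117.
Update on result 1 ('indication'): P(H) ← 0.858·0.2760 / (0.858·0.2760 + 0.117·0.7240) = 0.23681/0.32152 = 0.7365.
Update on result 2 ('indication'): P(H) ← 0.858·0.7365 / (0.858·0.7365 + 0.117·0.2635) = 0.63195/0.66277 = 0.9535.

Posterior P(H) ≈ 0.9535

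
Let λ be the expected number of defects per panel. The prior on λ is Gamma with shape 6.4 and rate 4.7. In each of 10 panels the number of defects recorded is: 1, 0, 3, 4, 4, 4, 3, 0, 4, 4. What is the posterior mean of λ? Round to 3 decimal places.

The Poisson likelihood adds the total count to the shape and the number of exposure periods to the rate. Here ∑xᵢ = 27 and n = 10, so shape 6.4→33.4 and rate 4.7→14.7.
E[λ | data] = 33.4/14.7 = 2.272.

Posterior mean ≈ 2.272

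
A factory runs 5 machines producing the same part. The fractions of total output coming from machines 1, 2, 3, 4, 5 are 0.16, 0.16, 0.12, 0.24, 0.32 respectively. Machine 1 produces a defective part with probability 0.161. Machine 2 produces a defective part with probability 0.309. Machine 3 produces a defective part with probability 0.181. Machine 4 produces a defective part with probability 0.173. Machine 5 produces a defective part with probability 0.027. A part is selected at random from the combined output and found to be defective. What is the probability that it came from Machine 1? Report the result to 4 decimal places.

P(defective|M1) = 0.161; P(defective|M2) = 0.309; P(defective|M3) = 0.181; P(defective|M4) = 0.173; P(defective|M5) = 0.027.
Prior × likelihood for each source: 0.16·0.161=0.02576, 0.16·0.309=0.04944, 0.12·0.181=0.02172, 0.24·0.173=0.04152, 0.32·0.027=0.008640. Summing gives P(defective) = 0.14708.
P(Machine 1 | defective) = 0.02576 / 0.14708 = 0.1751.

Posterior probability ≈ 0.1751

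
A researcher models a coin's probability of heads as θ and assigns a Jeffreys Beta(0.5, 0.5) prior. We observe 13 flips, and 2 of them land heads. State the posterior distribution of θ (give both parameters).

The binomial likelihood is conjugate to the Beta prior: with 2 successes and 11 failures, the posterior is Beta(0.5+2, 0.5+11) = Beta(2.5, 11.5).

Posterior: Beta(2.5, 11.5)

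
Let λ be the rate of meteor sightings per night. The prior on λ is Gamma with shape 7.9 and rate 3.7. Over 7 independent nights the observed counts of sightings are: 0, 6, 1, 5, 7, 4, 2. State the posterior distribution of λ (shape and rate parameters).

The Poisson likelihood adds the total count to the shape and the number of exposure periods to the rate. Here ∑xᵢ = 25 and n = 7, so shape 7.9→32.9 and rate 3.7→10.7.

Posterior: Gamma(shape=32.9, rate=10.7)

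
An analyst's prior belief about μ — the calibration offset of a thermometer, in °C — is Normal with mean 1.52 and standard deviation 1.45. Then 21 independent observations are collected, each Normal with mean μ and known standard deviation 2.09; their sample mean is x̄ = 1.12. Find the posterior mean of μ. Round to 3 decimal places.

Posterior mean ≈ 1.156

Prior precision 1/τ₀² = 1/1.45² = 0.475624; data precision n/σ² = 21/2.09² = 4.80758.
Posterior precision = 0.475624 + 4.80758 = 5.28321.
Posterior mean = (0.475624·1.52 + 4.80758·1.12) / 5.28321 = 1.156.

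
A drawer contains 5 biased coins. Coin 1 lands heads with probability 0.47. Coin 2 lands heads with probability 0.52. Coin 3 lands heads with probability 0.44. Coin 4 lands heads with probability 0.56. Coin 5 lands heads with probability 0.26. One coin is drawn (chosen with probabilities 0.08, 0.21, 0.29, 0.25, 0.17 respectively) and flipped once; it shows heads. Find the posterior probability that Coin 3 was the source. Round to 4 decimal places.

Posterior probability ≈ 0.2782

P(heads|C1) = 0.47; P(heads|C2) = 0.52; P(heads|C3) = 0.44; P(heads|C4) = 0.56; P(heads|C5) = 0.26.
Prior × likelihood for each source: 0.08·0.47=0.03760, 0.21·0.52=0.1092, 0.29·0.44=0.1276, 0.25·0.56=0.1400, 0.17·0.26=0.04420. Summing gives P(heads) = 0.45860.
P(Coin 3 | heads) = 0.1276 / 0.45860 = 0.2782.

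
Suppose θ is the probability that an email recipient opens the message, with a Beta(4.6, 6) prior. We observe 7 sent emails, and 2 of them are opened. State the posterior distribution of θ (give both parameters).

Posterior: Beta(6.6, 11)

The binomial likelihood is conjugate to the Beta prior: with 2 successes and 5 failures, the posterior is Beta(4.6+2, 6+5) = Beta(6.6, 11).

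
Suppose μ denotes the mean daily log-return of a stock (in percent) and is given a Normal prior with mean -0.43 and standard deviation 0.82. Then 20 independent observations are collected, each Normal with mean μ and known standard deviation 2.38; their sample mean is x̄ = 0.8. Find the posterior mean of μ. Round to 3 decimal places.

Posterior mean ≈ 0.435

With known σ, the Normal prior is conjugate. Weight on the data is w = (n/σ²)/(n/σ² + 1/τ₀²) = 3.53082/(3.53082+1.48721) = 0.70363.
Posterior mean = w·x̄ + (1−w)·μ₀ = 0.70363·0.8 + 0.29637·-0.43 = 0.435.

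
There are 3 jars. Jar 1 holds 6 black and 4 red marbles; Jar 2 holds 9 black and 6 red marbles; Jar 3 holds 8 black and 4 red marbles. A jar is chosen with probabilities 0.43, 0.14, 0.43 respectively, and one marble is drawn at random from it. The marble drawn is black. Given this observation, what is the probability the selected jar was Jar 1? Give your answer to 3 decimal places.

P(black|Jar 1) = 0.6; P(black|Jar 2) = 0.6; P(black|Jar 3) = 0.6667.
Prior × likelihood for each source: 0.43·0.6=0.2580, 0.14·0.6=0.08400, 0.43·0.6667=0.2867. Summing gives P(black) = 0.62867.
P(Jar 1 | black) = 0.2580 / 0.62867 = 0.410.

Posterior probability ≈ 0.410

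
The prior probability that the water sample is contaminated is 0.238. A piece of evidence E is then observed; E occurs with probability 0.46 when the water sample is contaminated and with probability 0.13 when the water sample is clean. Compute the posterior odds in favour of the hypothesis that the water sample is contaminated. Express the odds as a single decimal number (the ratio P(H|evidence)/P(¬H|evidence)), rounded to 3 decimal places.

Posterior odds ≈ 1.105

Prior odds = 0.238/(1−0.238) = 0.31234. In log-odds, ln(0.31234) = -1.1637.
Add log likelihood ratio: ln(3.5385) = 1.2637.
Posterior log-odds = 0.10002, so posterior odds = exp(0.10002) = 1.1052.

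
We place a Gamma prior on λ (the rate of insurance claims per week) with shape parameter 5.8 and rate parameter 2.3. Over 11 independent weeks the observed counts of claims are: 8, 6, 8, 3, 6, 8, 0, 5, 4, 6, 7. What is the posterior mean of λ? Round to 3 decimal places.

The Poisson likelihood adds the total count to the shape and the number of exposure periods to the rate. Here ∑xᵢ = 61 and n = 11, so shape 5.8→66.8 and rate 2.3→13.3.
E[λ | data] = 66.8/13.3 = 5.023.

Posterior mean ≈ 5.023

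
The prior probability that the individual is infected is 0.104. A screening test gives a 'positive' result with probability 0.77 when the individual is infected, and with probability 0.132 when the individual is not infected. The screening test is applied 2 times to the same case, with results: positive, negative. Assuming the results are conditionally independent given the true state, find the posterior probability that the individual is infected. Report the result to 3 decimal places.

With H the event that the individual is infected, the joint likelihood of the observed sequence is P(data|H) = 0.77·0.23 = 0.17710 and P(data|¬H) = 0.132·0.868 = 0.11458.
Bayes: P(H|data) = 0.104·0.17710 / (0.104·0.17710 + 0.896·0.11458) = 0.018418/0.12108 = 0.1521.

Posterior P(H) ≈ 0.152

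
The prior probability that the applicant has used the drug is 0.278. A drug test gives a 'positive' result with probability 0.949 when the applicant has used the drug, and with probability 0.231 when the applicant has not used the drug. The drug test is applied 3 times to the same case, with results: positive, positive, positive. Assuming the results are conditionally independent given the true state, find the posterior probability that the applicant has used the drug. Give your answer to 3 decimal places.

Posterior P(H) ≈ 0.964

Let H be the event that the applicant has used the drug; start with P(H) = 0.278. P('positive'|H) = 0.949, P('positive'|¬H) = 0.231.
Update on result 1 ('positive'): P(H) ← 0.949·0.2780 / (0.949·0.2780 + 0.231·0.7220) = 0.26382/0.43060 = 0.6127.
Update on result 2 ('positive'): P(H) ← 0.949·0.6127 / (0.949·0.6127 + 0.231·0.3873) = 0.58143/0.67090 = 0.8666.
Update on result 3 ('positive'): P(H) ← 0.949·0.8666 / (0.949·0.8666 + 0.231·0.1334) = 0.82244/0.85325 = 0.9639.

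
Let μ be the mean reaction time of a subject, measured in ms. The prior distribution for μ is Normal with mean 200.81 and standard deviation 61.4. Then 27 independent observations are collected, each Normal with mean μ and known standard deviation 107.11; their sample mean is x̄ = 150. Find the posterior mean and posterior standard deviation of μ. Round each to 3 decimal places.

With known σ, the Normal prior is conjugate. Weight on the data is w = (n/σ²)/(n/σ² + 1/τ₀²) = 0.00235344/(0.00235344+0.00026525) = 0.89871.
Posterior mean = w·x̄ + (1−w)·μ₀ = 0.89871·150 + 0.10129·200.81 = 155.147. Posterior variance = 1/(0.00235344+0.00026525) = 381.869, so SD = 19.541.

Posterior mean ≈ 155.147; posterior SD ≈ 19.541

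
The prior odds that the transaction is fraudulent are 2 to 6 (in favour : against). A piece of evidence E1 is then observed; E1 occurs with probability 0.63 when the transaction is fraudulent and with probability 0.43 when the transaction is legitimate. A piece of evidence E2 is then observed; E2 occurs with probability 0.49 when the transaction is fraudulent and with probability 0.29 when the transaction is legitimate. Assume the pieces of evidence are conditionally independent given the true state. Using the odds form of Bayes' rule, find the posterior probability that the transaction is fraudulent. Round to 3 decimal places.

Prior odds = 2/6 = 0.33333.
Likelihood ratio for E1 = 0.63/0.43 = 1.4651.
Likelihood ratio for E2 = 0.49/0.29 = 1.6897.
Posterior odds = prior odds × LR₁ × LR₂ = 0.82518.
Posterior probability = odds/(1+odds) = 0.82518/1.8252 = 0.452.

Posterior probability ≈ 0.452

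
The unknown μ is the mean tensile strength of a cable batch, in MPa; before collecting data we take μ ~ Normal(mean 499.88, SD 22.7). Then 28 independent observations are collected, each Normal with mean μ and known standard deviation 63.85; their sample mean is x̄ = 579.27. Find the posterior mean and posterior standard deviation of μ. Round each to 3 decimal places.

Prior precision 1/τ₀² = 1/22.7² = 0.00194065; data precision n/σ² = 28/63.85² = 0.00686809.
Posterior precision = 0.00194065 + 0.00686809 = 0.00880875, giving posterior SD = 1/√0.00880875 = 10.655.
Posterior mean = (0.00194065·499.88 + 0.00686809·579.27) / 0.00880875 = 561.780.

Posterior mean ≈ 561.780; posterior SD ≈ 10.655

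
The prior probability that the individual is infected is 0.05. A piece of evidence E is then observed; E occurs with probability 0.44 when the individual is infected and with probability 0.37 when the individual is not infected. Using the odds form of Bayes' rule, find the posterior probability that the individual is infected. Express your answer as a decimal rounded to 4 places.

Prior odds = 0.05/(1−0.05) = 0.052632. In log-odds, ln(0.052632) = -2.9444.
Add log likelihood ratio: ln(1.1892) = 0.17327.
Posterior log-odds = -2.7712, so posterior odds = exp(-2.7712) = 0.062589. Converting, P(H|E) = 0.062589/1.0626 = 0.0589.

Posterior probability ≈ 0.0589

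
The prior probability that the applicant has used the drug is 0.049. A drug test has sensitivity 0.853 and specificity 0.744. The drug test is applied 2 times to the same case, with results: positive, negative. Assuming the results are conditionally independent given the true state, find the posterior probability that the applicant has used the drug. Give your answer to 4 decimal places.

Posterior P(H) ≈ 0.0328

With H the event that the applicant has used the drug, the joint likelihood of the observed sequence is P(data|H) = 0.853·0.147 = 0.12539 and P(data|¬H) = 0.256·0.744 = 0.19046.
Bayes: P(H|data) = 0.049·0.12539 / (0.049·0.12539 + 0.951·0.19046) = 0.0061442/0.18728 = 0.0328.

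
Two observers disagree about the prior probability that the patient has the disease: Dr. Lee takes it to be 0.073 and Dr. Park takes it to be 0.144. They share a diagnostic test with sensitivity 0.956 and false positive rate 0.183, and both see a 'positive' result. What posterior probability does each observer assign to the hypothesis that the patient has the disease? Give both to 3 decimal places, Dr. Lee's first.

Dr. Lee: 0.291; Dr. Park: 0.468

P('+'|H) = 0.956, P('+'|¬H) = 0.183.
Dr. Lee: numerator 0.956·0.073 = 0.069788; evidence = 0.069788+0.183·0.927 = 0.23943; posterior = 0.291.
Dr. Park: numerator 0.956·0.144 = 0.13766; evidence = 0.13766+0.183·0.856 = 0.29431; posterior = 0.468.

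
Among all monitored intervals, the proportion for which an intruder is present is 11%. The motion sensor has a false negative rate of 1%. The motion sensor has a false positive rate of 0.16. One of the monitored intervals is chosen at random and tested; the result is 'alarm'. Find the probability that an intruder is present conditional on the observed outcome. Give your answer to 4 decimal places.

Let H be the event that an intruder is present. P(H) = 0.11, so P(¬H) = 0.89. With E the 'alarm' result, P(E|H) = 0.99 and P(E|¬H) = 0.16.
P(E) = 0.99·0.11 + 0.16·0.89 = 0.10890 + 0.14240 = 0.25130.
By Bayes' theorem, P(H|E) = 0.10890 / 0.25130 = 0.4333.

P(H | E) ≈ 0.4333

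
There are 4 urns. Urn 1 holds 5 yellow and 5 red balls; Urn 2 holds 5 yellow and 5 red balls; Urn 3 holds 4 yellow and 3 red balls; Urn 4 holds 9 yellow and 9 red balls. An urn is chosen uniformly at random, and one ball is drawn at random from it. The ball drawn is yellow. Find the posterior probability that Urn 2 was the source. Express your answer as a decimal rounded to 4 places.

Tabulate prior·likelihood by source: [1] prior 0.25, lik 0.5, product 0.1250; [2] prior 0.25, lik 0.5, product 0.1250; [3] prior 0.25, lik 0.5714, product 0.1429; [4] prior 0.25, lik 0.5, product 0.1250.
Normalizing constant = 0.51786; the posterior for Urn 2 is its product over the sum, 0.1250/0.51786 = 0.2414.

Posterior probability ≈ 0.2414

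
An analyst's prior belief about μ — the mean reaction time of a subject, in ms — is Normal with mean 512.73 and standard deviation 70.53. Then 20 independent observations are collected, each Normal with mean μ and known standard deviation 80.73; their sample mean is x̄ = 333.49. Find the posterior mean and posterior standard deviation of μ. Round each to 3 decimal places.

Posterior mean ≈ 344.510; posterior SD ≈ 17.488

Prior precision 1/τ₀² = 1/70.53² = 0.00020103; data precision n/σ² = 20/80.73² = 0.00306874.
Posterior precision = 0.00020103 + 0.00306874 = 0.00326977, giving posterior SD = 1/√0.00326977 = 17.488.
Posterior mean = (0.00020103·512.73 + 0.00306874·333.49) / 0.00326977 = 344.510.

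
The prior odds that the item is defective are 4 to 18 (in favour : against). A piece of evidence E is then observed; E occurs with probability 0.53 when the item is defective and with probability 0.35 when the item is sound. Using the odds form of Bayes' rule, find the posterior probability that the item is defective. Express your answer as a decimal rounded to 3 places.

Posterior probability ≈ 0.252

Prior odds = 4/18 = 0.22222.
Likelihood ratio for E = 0.53/0.35 = 1.5143.
Posterior odds = prior odds × LR = 0.33651.
Posterior probability = odds/(1+odds) = 0.33651/1.3365 = 0.252.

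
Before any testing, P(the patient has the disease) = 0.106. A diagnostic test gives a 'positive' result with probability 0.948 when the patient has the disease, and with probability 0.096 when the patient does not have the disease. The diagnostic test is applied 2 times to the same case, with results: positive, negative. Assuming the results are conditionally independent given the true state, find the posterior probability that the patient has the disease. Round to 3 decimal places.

Posterior P(H) ≈ 0.063

Let H be the event that the patient has the disease; start with P(H) = 0.106. P('positive'|H) = 0.948, P('positive'|¬H) = 0.096.
Update on result 1 ('positive'): P(H) ← 0.948·0.1060 / (0.948·0.1060 + 0.096·0.8940) = 0.10049/0.18631 = 0.5394.
Update on result 2 ('negative'): P(H) ← 0.052·0.5394 / (0.052·0.5394 + 0.904·0.4606) = 0.028046/0.44447 = 0.0631.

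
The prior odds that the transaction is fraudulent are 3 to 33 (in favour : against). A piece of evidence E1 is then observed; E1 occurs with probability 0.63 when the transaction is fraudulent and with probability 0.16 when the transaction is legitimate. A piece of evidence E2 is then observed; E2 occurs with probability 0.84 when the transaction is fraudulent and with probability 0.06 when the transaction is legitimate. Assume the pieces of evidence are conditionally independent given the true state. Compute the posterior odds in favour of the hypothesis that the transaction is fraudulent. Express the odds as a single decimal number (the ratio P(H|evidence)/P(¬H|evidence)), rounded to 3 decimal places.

Prior odds = 3/33 = 0.090909. In log-odds, ln(0.090909) = -2.3979.
Add log likelihood ratios: ln(3.9375) + ln(14.000) = 4.0096.
Posterior log-odds = 1.6117, so posterior odds = exp(1.6117) = 5.0114.

Posterior odds ≈ 5.011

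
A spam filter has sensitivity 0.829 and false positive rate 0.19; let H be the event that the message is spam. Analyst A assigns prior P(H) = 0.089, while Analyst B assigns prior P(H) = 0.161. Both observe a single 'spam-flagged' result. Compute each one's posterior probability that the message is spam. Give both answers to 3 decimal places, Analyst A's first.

P('+'|H) = 0.829, P('+'|¬H) = 0.19.
Analyst A: numerator 0.829·0.089 = 0.073781; evidence = 0.073781+0.19·0.911 = 0.24687; posterior = 0.299.
Analyst B: numerator 0.829·0.161 = 0.13347; evidence = 0.13347+0.19·0.839 = 0.29288; posterior = 0.456.

Analyst A: 0.299; Analyst B: 0.456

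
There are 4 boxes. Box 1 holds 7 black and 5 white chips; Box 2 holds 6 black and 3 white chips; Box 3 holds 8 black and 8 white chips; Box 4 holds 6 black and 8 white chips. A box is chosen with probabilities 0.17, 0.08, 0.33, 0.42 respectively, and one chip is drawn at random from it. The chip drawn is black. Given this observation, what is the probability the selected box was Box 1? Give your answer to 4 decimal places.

Posterior probability ≈ 0.1993

P(black|Box 1) = 0.5833; P(black|Box 2) = 0.6667; P(black|Box 3) = 0.5; P(black|Box 4) = 0.4286.
Prior × likelihood for each source: 0.17·0.5833=0.09917, 0.08·0.6667=0.05333, 0.33·0.5=0.1650, 0.42·0.4286=0.1800. Summing gives P(black) = 0.49750.
P(Box 1 | black) = 0.09917 / 0.49750 = 0.1993.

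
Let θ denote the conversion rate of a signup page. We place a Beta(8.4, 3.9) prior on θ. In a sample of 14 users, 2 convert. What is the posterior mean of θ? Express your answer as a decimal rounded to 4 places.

The binomial likelihood is conjugate to the Beta prior: with 2 successes and 12 failures, the posterior is Beta(8.4+2, 3.9+12) = Beta(10.4, 15.9).
E[θ | data] = 10.4/(10.4+15.9) = 0.3954.

Posterior mean ≈ 0.3954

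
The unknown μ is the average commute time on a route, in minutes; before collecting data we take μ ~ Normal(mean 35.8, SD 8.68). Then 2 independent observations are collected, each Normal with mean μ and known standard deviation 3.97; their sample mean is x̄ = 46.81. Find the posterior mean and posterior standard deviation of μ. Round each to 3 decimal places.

Posterior mean ≈ 45.767; posterior SD ≈ 2.671

With known σ, the Normal prior is conjugate. Weight on the data is w = (n/σ²)/(n/σ² + 1/τ₀²) = 0.126896/(0.126896+0.0132727) = 0.90531.
Posterior mean = w·x̄ + (1−w)·μ₀ = 0.90531·46.81 + 0.094691·35.8 = 45.767. Posterior variance = 1/(0.126896+0.0132727) = 7.13424, so SD = 2.671.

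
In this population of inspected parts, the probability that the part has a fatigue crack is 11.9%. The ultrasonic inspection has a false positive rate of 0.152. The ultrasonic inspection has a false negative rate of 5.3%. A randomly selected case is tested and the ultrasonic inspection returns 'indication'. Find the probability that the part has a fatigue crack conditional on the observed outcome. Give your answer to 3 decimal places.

P(H | E) ≈ 0.457

Let H be the event that the part has a fatigue crack. P(H) = 0.119, so P(¬H) = 0.881. With E the 'indication' result, P(E|H) = 0.947 and P(E|¬H) = 0.152.
P(E) = 0.947·0.119 + 0.152·0.881 = 0.11269 + 0.13391 = 0.24660.
By Bayes' theorem, P(H|E) = 0.11269 / 0.24660 = 0.457.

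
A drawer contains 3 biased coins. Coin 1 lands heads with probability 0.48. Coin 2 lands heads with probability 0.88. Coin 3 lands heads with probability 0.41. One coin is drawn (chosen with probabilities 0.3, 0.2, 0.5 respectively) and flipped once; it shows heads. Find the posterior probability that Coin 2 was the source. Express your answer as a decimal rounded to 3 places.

Posterior probability ≈ 0.335

Tabulate prior·likelihood by source: [1] prior 0.3, lik 0.48, product 0.1440; [2] prior 0.2, lik 0.88, product 0.1760; [3] prior 0.5, lik 0.41, product 0.2050.
Normalizing constant = 0.52500; the posterior for Coin 2 is its product over the sum, 0.1760/0.52500 = 0.335.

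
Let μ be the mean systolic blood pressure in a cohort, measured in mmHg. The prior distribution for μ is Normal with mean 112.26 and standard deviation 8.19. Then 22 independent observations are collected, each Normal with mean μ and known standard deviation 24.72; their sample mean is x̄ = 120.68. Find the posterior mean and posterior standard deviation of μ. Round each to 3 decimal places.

Posterior mean ≈ 118.214; posterior SD ≈ 4.432

Prior precision 1/τ₀² = 1/8.19² = 0.0149084; data precision n/σ² = 22/24.72² = 0.0360019.
Posterior precision = 0.0149084 + 0.0360019 = 0.0509104, giving posterior SD = 1/√0.0509104 = 4.432.
Posterior mean = (0.0149084·112.26 + 0.0360019·120.68) / 0.0509104 = 118.214.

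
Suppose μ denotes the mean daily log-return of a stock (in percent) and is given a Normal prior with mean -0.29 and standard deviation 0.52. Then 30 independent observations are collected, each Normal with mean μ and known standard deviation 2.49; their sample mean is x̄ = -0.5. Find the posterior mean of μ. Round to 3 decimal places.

Posterior mean ≈ -0.409

With known σ, the Normal prior is conjugate. Weight on the data is w = (n/σ²)/(n/σ² + 1/τ₀²) = 4.83863/(4.83863+3.69822) = 0.56679.
Posterior mean = w·x̄ + (1−w)·μ₀ = 0.56679·-0.5 + 0.43321·-0.29 = -0.409.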